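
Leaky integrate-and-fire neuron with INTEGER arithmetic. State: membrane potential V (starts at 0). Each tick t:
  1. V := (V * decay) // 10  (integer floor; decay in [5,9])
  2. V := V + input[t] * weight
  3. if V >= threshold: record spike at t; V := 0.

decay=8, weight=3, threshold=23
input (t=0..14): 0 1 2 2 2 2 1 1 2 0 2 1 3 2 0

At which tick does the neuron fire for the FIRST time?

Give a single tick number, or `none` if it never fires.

t=0: input=0 -> V=0
t=1: input=1 -> V=3
t=2: input=2 -> V=8
t=3: input=2 -> V=12
t=4: input=2 -> V=15
t=5: input=2 -> V=18
t=6: input=1 -> V=17
t=7: input=1 -> V=16
t=8: input=2 -> V=18
t=9: input=0 -> V=14
t=10: input=2 -> V=17
t=11: input=1 -> V=16
t=12: input=3 -> V=21
t=13: input=2 -> V=22
t=14: input=0 -> V=17

Answer: none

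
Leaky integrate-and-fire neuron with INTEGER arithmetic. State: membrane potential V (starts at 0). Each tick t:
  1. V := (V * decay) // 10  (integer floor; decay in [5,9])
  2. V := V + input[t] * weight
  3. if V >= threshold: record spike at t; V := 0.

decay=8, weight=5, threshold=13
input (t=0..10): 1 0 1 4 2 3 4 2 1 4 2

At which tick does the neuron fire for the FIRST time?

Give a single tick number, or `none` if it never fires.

Answer: 3

Derivation:
t=0: input=1 -> V=5
t=1: input=0 -> V=4
t=2: input=1 -> V=8
t=3: input=4 -> V=0 FIRE
t=4: input=2 -> V=10
t=5: input=3 -> V=0 FIRE
t=6: input=4 -> V=0 FIRE
t=7: input=2 -> V=10
t=8: input=1 -> V=0 FIRE
t=9: input=4 -> V=0 FIRE
t=10: input=2 -> V=10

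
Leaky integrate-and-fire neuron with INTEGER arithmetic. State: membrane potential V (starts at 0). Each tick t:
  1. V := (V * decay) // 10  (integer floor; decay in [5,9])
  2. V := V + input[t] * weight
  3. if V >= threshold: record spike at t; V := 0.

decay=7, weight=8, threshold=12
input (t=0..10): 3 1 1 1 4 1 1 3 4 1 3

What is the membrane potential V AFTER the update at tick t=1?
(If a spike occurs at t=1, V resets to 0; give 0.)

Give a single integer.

t=0: input=3 -> V=0 FIRE
t=1: input=1 -> V=8
t=2: input=1 -> V=0 FIRE
t=3: input=1 -> V=8
t=4: input=4 -> V=0 FIRE
t=5: input=1 -> V=8
t=6: input=1 -> V=0 FIRE
t=7: input=3 -> V=0 FIRE
t=8: input=4 -> V=0 FIRE
t=9: input=1 -> V=8
t=10: input=3 -> V=0 FIRE

Answer: 8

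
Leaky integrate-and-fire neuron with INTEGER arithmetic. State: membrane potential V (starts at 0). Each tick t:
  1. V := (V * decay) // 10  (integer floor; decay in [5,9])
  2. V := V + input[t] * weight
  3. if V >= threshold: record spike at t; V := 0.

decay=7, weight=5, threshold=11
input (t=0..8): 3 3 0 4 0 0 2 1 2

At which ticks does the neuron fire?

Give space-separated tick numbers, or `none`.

Answer: 0 1 3 7

Derivation:
t=0: input=3 -> V=0 FIRE
t=1: input=3 -> V=0 FIRE
t=2: input=0 -> V=0
t=3: input=4 -> V=0 FIRE
t=4: input=0 -> V=0
t=5: input=0 -> V=0
t=6: input=2 -> V=10
t=7: input=1 -> V=0 FIRE
t=8: input=2 -> V=10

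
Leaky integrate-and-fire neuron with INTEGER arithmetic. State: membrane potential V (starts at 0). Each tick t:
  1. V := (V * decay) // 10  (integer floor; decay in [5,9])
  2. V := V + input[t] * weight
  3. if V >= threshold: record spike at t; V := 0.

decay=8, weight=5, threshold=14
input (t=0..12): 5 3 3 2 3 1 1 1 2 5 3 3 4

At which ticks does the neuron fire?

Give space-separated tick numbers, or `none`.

Answer: 0 1 2 4 8 9 10 11 12

Derivation:
t=0: input=5 -> V=0 FIRE
t=1: input=3 -> V=0 FIRE
t=2: input=3 -> V=0 FIRE
t=3: input=2 -> V=10
t=4: input=3 -> V=0 FIRE
t=5: input=1 -> V=5
t=6: input=1 -> V=9
t=7: input=1 -> V=12
t=8: input=2 -> V=0 FIRE
t=9: input=5 -> V=0 FIRE
t=10: input=3 -> V=0 FIRE
t=11: input=3 -> V=0 FIRE
t=12: input=4 -> V=0 FIRE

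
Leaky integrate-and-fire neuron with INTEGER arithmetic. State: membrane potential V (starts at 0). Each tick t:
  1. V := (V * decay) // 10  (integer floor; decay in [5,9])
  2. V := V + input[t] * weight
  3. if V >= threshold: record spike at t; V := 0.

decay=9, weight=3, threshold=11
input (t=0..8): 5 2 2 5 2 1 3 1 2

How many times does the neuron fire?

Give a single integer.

Answer: 4

Derivation:
t=0: input=5 -> V=0 FIRE
t=1: input=2 -> V=6
t=2: input=2 -> V=0 FIRE
t=3: input=5 -> V=0 FIRE
t=4: input=2 -> V=6
t=5: input=1 -> V=8
t=6: input=3 -> V=0 FIRE
t=7: input=1 -> V=3
t=8: input=2 -> V=8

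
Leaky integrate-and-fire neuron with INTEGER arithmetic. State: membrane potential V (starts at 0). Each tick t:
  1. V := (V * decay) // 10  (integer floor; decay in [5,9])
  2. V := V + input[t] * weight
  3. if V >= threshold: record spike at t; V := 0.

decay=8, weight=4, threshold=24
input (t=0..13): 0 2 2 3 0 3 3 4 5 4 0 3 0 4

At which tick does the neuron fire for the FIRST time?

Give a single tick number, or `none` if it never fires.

Answer: 5

Derivation:
t=0: input=0 -> V=0
t=1: input=2 -> V=8
t=2: input=2 -> V=14
t=3: input=3 -> V=23
t=4: input=0 -> V=18
t=5: input=3 -> V=0 FIRE
t=6: input=3 -> V=12
t=7: input=4 -> V=0 FIRE
t=8: input=5 -> V=20
t=9: input=4 -> V=0 FIRE
t=10: input=0 -> V=0
t=11: input=3 -> V=12
t=12: input=0 -> V=9
t=13: input=4 -> V=23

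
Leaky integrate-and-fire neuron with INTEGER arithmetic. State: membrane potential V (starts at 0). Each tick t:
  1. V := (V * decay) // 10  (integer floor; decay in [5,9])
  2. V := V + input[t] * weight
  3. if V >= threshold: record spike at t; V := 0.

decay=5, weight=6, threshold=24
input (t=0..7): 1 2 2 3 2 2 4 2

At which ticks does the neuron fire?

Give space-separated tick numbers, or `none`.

Answer: 3 6

Derivation:
t=0: input=1 -> V=6
t=1: input=2 -> V=15
t=2: input=2 -> V=19
t=3: input=3 -> V=0 FIRE
t=4: input=2 -> V=12
t=5: input=2 -> V=18
t=6: input=4 -> V=0 FIRE
t=7: input=2 -> V=12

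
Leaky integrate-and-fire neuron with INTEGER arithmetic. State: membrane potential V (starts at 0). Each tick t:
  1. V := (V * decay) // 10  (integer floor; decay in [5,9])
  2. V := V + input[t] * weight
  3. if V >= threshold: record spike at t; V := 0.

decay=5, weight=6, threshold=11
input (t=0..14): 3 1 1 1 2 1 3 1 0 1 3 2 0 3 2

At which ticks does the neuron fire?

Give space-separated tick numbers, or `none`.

Answer: 0 4 6 10 11 13 14

Derivation:
t=0: input=3 -> V=0 FIRE
t=1: input=1 -> V=6
t=2: input=1 -> V=9
t=3: input=1 -> V=10
t=4: input=2 -> V=0 FIRE
t=5: input=1 -> V=6
t=6: input=3 -> V=0 FIRE
t=7: input=1 -> V=6
t=8: input=0 -> V=3
t=9: input=1 -> V=7
t=10: input=3 -> V=0 FIRE
t=11: input=2 -> V=0 FIRE
t=12: input=0 -> V=0
t=13: input=3 -> V=0 FIRE
t=14: input=2 -> V=0 FIRE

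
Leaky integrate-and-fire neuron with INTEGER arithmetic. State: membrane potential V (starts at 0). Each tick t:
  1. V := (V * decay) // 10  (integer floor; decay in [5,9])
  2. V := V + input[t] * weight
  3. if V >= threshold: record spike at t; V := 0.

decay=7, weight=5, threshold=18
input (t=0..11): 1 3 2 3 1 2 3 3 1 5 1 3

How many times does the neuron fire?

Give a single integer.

Answer: 5

Derivation:
t=0: input=1 -> V=5
t=1: input=3 -> V=0 FIRE
t=2: input=2 -> V=10
t=3: input=3 -> V=0 FIRE
t=4: input=1 -> V=5
t=5: input=2 -> V=13
t=6: input=3 -> V=0 FIRE
t=7: input=3 -> V=15
t=8: input=1 -> V=15
t=9: input=5 -> V=0 FIRE
t=10: input=1 -> V=5
t=11: input=3 -> V=0 FIRE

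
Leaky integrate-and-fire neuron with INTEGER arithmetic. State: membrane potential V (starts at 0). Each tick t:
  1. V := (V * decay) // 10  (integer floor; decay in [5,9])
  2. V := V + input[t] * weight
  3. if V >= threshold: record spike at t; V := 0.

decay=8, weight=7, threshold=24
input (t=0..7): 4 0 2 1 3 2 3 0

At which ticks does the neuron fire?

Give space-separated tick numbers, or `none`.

t=0: input=4 -> V=0 FIRE
t=1: input=0 -> V=0
t=2: input=2 -> V=14
t=3: input=1 -> V=18
t=4: input=3 -> V=0 FIRE
t=5: input=2 -> V=14
t=6: input=3 -> V=0 FIRE
t=7: input=0 -> V=0

Answer: 0 4 6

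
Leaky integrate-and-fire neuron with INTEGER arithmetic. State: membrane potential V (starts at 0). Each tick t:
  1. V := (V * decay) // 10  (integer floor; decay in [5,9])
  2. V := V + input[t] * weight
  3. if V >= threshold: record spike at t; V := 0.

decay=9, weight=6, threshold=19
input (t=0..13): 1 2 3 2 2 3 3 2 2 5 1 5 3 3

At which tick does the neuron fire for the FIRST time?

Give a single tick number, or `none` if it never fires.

t=0: input=1 -> V=6
t=1: input=2 -> V=17
t=2: input=3 -> V=0 FIRE
t=3: input=2 -> V=12
t=4: input=2 -> V=0 FIRE
t=5: input=3 -> V=18
t=6: input=3 -> V=0 FIRE
t=7: input=2 -> V=12
t=8: input=2 -> V=0 FIRE
t=9: input=5 -> V=0 FIRE
t=10: input=1 -> V=6
t=11: input=5 -> V=0 FIRE
t=12: input=3 -> V=18
t=13: input=3 -> V=0 FIRE

Answer: 2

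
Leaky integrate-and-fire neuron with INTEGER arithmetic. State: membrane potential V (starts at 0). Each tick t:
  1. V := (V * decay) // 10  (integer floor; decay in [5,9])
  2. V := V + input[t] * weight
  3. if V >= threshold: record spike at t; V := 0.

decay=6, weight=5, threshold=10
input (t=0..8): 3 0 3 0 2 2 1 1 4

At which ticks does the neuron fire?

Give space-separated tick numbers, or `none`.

Answer: 0 2 4 5 8

Derivation:
t=0: input=3 -> V=0 FIRE
t=1: input=0 -> V=0
t=2: input=3 -> V=0 FIRE
t=3: input=0 -> V=0
t=4: input=2 -> V=0 FIRE
t=5: input=2 -> V=0 FIRE
t=6: input=1 -> V=5
t=7: input=1 -> V=8
t=8: input=4 -> V=0 FIRE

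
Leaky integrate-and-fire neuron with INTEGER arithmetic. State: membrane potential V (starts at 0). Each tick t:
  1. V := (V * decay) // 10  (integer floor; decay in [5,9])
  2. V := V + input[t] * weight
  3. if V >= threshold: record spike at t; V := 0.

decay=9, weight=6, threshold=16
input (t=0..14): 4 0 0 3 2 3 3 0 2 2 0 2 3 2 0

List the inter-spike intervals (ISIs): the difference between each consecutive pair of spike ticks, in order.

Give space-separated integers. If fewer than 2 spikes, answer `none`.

t=0: input=4 -> V=0 FIRE
t=1: input=0 -> V=0
t=2: input=0 -> V=0
t=3: input=3 -> V=0 FIRE
t=4: input=2 -> V=12
t=5: input=3 -> V=0 FIRE
t=6: input=3 -> V=0 FIRE
t=7: input=0 -> V=0
t=8: input=2 -> V=12
t=9: input=2 -> V=0 FIRE
t=10: input=0 -> V=0
t=11: input=2 -> V=12
t=12: input=3 -> V=0 FIRE
t=13: input=2 -> V=12
t=14: input=0 -> V=10

Answer: 3 2 1 3 3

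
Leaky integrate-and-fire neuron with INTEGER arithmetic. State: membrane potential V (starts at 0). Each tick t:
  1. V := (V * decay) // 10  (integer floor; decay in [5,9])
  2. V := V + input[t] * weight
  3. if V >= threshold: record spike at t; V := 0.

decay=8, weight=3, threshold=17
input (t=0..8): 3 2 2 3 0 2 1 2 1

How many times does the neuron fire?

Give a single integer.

Answer: 1

Derivation:
t=0: input=3 -> V=9
t=1: input=2 -> V=13
t=2: input=2 -> V=16
t=3: input=3 -> V=0 FIRE
t=4: input=0 -> V=0
t=5: input=2 -> V=6
t=6: input=1 -> V=7
t=7: input=2 -> V=11
t=8: input=1 -> V=11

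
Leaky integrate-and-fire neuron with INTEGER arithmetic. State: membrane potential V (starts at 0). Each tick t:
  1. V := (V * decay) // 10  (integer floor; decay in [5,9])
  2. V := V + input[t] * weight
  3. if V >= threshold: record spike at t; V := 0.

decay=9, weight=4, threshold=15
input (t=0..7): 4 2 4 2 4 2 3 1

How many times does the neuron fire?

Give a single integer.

t=0: input=4 -> V=0 FIRE
t=1: input=2 -> V=8
t=2: input=4 -> V=0 FIRE
t=3: input=2 -> V=8
t=4: input=4 -> V=0 FIRE
t=5: input=2 -> V=8
t=6: input=3 -> V=0 FIRE
t=7: input=1 -> V=4

Answer: 4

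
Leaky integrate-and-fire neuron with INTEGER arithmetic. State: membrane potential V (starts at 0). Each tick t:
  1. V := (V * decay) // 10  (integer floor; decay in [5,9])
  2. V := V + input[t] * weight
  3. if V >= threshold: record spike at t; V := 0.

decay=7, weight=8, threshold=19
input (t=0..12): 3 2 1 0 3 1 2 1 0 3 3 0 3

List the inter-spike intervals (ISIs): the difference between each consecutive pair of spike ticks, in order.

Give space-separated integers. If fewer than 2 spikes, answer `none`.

t=0: input=3 -> V=0 FIRE
t=1: input=2 -> V=16
t=2: input=1 -> V=0 FIRE
t=3: input=0 -> V=0
t=4: input=3 -> V=0 FIRE
t=5: input=1 -> V=8
t=6: input=2 -> V=0 FIRE
t=7: input=1 -> V=8
t=8: input=0 -> V=5
t=9: input=3 -> V=0 FIRE
t=10: input=3 -> V=0 FIRE
t=11: input=0 -> V=0
t=12: input=3 -> V=0 FIRE

Answer: 2 2 2 3 1 2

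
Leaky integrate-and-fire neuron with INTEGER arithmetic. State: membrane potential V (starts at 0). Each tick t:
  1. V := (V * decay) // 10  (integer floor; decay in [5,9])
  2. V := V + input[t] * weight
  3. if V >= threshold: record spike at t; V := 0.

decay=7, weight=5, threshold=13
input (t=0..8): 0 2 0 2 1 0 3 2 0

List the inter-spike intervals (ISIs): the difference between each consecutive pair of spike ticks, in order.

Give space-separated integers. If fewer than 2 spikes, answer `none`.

t=0: input=0 -> V=0
t=1: input=2 -> V=10
t=2: input=0 -> V=7
t=3: input=2 -> V=0 FIRE
t=4: input=1 -> V=5
t=5: input=0 -> V=3
t=6: input=3 -> V=0 FIRE
t=7: input=2 -> V=10
t=8: input=0 -> V=7

Answer: 3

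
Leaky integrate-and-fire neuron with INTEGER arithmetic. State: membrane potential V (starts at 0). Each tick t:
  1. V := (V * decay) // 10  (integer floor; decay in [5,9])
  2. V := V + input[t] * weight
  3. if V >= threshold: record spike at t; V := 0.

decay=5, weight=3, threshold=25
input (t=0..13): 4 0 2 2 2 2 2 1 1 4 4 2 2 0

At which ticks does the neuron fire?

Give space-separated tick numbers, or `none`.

Answer: none

Derivation:
t=0: input=4 -> V=12
t=1: input=0 -> V=6
t=2: input=2 -> V=9
t=3: input=2 -> V=10
t=4: input=2 -> V=11
t=5: input=2 -> V=11
t=6: input=2 -> V=11
t=7: input=1 -> V=8
t=8: input=1 -> V=7
t=9: input=4 -> V=15
t=10: input=4 -> V=19
t=11: input=2 -> V=15
t=12: input=2 -> V=13
t=13: input=0 -> V=6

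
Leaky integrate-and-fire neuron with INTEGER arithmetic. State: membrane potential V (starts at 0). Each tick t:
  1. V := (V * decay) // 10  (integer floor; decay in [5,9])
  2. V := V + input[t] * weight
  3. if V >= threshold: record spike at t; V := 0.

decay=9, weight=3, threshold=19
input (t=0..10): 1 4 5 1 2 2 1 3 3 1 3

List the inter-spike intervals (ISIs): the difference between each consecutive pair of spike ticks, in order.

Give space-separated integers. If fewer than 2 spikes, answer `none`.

t=0: input=1 -> V=3
t=1: input=4 -> V=14
t=2: input=5 -> V=0 FIRE
t=3: input=1 -> V=3
t=4: input=2 -> V=8
t=5: input=2 -> V=13
t=6: input=1 -> V=14
t=7: input=3 -> V=0 FIRE
t=8: input=3 -> V=9
t=9: input=1 -> V=11
t=10: input=3 -> V=18

Answer: 5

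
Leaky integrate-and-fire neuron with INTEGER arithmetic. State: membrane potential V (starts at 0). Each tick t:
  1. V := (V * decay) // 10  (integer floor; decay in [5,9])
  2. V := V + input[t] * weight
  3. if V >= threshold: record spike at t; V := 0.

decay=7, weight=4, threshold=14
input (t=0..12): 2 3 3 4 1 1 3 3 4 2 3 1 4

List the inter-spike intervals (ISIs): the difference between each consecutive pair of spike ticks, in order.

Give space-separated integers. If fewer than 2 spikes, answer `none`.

Answer: 2 3 2 2 2

Derivation:
t=0: input=2 -> V=8
t=1: input=3 -> V=0 FIRE
t=2: input=3 -> V=12
t=3: input=4 -> V=0 FIRE
t=4: input=1 -> V=4
t=5: input=1 -> V=6
t=6: input=3 -> V=0 FIRE
t=7: input=3 -> V=12
t=8: input=4 -> V=0 FIRE
t=9: input=2 -> V=8
t=10: input=3 -> V=0 FIRE
t=11: input=1 -> V=4
t=12: input=4 -> V=0 FIRE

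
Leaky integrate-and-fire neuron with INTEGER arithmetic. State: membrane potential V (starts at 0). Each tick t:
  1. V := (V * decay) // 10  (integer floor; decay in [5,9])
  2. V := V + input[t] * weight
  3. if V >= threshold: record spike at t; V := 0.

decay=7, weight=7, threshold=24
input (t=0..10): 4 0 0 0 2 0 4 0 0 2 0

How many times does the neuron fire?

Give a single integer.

t=0: input=4 -> V=0 FIRE
t=1: input=0 -> V=0
t=2: input=0 -> V=0
t=3: input=0 -> V=0
t=4: input=2 -> V=14
t=5: input=0 -> V=9
t=6: input=4 -> V=0 FIRE
t=7: input=0 -> V=0
t=8: input=0 -> V=0
t=9: input=2 -> V=14
t=10: input=0 -> V=9

Answer: 2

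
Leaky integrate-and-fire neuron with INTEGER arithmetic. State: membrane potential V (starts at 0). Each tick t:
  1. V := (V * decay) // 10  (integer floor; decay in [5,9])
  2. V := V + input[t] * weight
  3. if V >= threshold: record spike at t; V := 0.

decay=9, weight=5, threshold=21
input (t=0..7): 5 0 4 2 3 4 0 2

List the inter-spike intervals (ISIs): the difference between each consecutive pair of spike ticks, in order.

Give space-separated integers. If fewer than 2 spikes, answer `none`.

t=0: input=5 -> V=0 FIRE
t=1: input=0 -> V=0
t=2: input=4 -> V=20
t=3: input=2 -> V=0 FIRE
t=4: input=3 -> V=15
t=5: input=4 -> V=0 FIRE
t=6: input=0 -> V=0
t=7: input=2 -> V=10

Answer: 3 2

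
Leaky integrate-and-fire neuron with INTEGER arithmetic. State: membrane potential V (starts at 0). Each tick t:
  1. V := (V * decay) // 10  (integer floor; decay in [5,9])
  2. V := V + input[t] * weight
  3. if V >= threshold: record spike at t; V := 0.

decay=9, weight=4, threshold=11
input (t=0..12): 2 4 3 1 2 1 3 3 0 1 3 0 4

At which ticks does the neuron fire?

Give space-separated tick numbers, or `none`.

Answer: 1 2 4 6 7 10 12

Derivation:
t=0: input=2 -> V=8
t=1: input=4 -> V=0 FIRE
t=2: input=3 -> V=0 FIRE
t=3: input=1 -> V=4
t=4: input=2 -> V=0 FIRE
t=5: input=1 -> V=4
t=6: input=3 -> V=0 FIRE
t=7: input=3 -> V=0 FIRE
t=8: input=0 -> V=0
t=9: input=1 -> V=4
t=10: input=3 -> V=0 FIRE
t=11: input=0 -> V=0
t=12: input=4 -> V=0 FIRE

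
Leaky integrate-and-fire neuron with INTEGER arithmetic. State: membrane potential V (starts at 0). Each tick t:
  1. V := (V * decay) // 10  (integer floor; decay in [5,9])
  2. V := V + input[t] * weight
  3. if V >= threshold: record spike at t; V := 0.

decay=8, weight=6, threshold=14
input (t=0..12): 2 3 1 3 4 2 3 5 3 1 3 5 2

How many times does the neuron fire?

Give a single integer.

t=0: input=2 -> V=12
t=1: input=3 -> V=0 FIRE
t=2: input=1 -> V=6
t=3: input=3 -> V=0 FIRE
t=4: input=4 -> V=0 FIRE
t=5: input=2 -> V=12
t=6: input=3 -> V=0 FIRE
t=7: input=5 -> V=0 FIRE
t=8: input=3 -> V=0 FIRE
t=9: input=1 -> V=6
t=10: input=3 -> V=0 FIRE
t=11: input=5 -> V=0 FIRE
t=12: input=2 -> V=12

Answer: 8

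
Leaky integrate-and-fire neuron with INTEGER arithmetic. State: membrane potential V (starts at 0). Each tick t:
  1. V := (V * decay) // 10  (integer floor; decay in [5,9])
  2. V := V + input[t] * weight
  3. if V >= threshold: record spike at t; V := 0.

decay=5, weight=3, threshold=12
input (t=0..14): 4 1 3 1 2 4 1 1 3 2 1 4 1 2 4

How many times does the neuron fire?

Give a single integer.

t=0: input=4 -> V=0 FIRE
t=1: input=1 -> V=3
t=2: input=3 -> V=10
t=3: input=1 -> V=8
t=4: input=2 -> V=10
t=5: input=4 -> V=0 FIRE
t=6: input=1 -> V=3
t=7: input=1 -> V=4
t=8: input=3 -> V=11
t=9: input=2 -> V=11
t=10: input=1 -> V=8
t=11: input=4 -> V=0 FIRE
t=12: input=1 -> V=3
t=13: input=2 -> V=7
t=14: input=4 -> V=0 FIRE

Answer: 4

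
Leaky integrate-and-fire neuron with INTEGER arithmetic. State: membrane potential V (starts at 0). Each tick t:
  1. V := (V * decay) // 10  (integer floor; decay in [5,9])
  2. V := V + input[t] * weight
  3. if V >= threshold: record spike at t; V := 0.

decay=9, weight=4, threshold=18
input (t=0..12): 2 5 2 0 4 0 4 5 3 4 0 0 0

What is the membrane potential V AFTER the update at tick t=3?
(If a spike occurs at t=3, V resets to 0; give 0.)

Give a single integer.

Answer: 7

Derivation:
t=0: input=2 -> V=8
t=1: input=5 -> V=0 FIRE
t=2: input=2 -> V=8
t=3: input=0 -> V=7
t=4: input=4 -> V=0 FIRE
t=5: input=0 -> V=0
t=6: input=4 -> V=16
t=7: input=5 -> V=0 FIRE
t=8: input=3 -> V=12
t=9: input=4 -> V=0 FIRE
t=10: input=0 -> V=0
t=11: input=0 -> V=0
t=12: input=0 -> V=0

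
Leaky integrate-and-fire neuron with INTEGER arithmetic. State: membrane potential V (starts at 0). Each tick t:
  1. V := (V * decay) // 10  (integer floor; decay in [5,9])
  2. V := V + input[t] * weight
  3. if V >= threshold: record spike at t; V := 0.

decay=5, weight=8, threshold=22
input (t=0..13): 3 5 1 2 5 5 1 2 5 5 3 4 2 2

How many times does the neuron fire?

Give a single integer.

Answer: 9

Derivation:
t=0: input=3 -> V=0 FIRE
t=1: input=5 -> V=0 FIRE
t=2: input=1 -> V=8
t=3: input=2 -> V=20
t=4: input=5 -> V=0 FIRE
t=5: input=5 -> V=0 FIRE
t=6: input=1 -> V=8
t=7: input=2 -> V=20
t=8: input=5 -> V=0 FIRE
t=9: input=5 -> V=0 FIRE
t=10: input=3 -> V=0 FIRE
t=11: input=4 -> V=0 FIRE
t=12: input=2 -> V=16
t=13: input=2 -> V=0 FIRE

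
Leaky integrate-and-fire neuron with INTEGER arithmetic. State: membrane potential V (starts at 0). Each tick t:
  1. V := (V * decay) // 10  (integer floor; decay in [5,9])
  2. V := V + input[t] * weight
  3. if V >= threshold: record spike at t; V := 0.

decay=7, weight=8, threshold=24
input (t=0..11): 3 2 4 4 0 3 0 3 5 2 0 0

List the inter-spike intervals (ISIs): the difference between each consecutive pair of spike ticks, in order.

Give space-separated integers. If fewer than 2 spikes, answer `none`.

Answer: 2 1 2 2 1

Derivation:
t=0: input=3 -> V=0 FIRE
t=1: input=2 -> V=16
t=2: input=4 -> V=0 FIRE
t=3: input=4 -> V=0 FIRE
t=4: input=0 -> V=0
t=5: input=3 -> V=0 FIRE
t=6: input=0 -> V=0
t=7: input=3 -> V=0 FIRE
t=8: input=5 -> V=0 FIRE
t=9: input=2 -> V=16
t=10: input=0 -> V=11
t=11: input=0 -> V=7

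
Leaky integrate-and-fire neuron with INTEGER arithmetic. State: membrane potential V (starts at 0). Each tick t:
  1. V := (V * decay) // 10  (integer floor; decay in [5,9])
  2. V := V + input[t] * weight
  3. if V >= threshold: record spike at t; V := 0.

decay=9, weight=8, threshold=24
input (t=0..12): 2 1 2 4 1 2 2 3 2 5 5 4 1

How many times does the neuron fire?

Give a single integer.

Answer: 7

Derivation:
t=0: input=2 -> V=16
t=1: input=1 -> V=22
t=2: input=2 -> V=0 FIRE
t=3: input=4 -> V=0 FIRE
t=4: input=1 -> V=8
t=5: input=2 -> V=23
t=6: input=2 -> V=0 FIRE
t=7: input=3 -> V=0 FIRE
t=8: input=2 -> V=16
t=9: input=5 -> V=0 FIRE
t=10: input=5 -> V=0 FIRE
t=11: input=4 -> V=0 FIRE
t=12: input=1 -> V=8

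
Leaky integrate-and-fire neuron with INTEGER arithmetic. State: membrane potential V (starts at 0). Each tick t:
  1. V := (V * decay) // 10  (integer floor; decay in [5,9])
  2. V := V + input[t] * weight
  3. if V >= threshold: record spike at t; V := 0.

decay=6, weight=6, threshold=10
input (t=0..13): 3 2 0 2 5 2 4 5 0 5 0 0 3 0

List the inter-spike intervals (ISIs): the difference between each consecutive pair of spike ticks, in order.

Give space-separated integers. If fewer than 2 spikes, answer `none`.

t=0: input=3 -> V=0 FIRE
t=1: input=2 -> V=0 FIRE
t=2: input=0 -> V=0
t=3: input=2 -> V=0 FIRE
t=4: input=5 -> V=0 FIRE
t=5: input=2 -> V=0 FIRE
t=6: input=4 -> V=0 FIRE
t=7: input=5 -> V=0 FIRE
t=8: input=0 -> V=0
t=9: input=5 -> V=0 FIRE
t=10: input=0 -> V=0
t=11: input=0 -> V=0
t=12: input=3 -> V=0 FIRE
t=13: input=0 -> V=0

Answer: 1 2 1 1 1 1 2 3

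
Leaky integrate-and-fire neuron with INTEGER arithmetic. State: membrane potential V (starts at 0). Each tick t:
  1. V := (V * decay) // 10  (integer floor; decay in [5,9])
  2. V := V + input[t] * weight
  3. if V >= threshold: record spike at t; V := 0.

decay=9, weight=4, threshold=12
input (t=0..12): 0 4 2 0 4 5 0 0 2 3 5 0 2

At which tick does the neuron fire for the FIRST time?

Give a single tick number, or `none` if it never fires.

Answer: 1

Derivation:
t=0: input=0 -> V=0
t=1: input=4 -> V=0 FIRE
t=2: input=2 -> V=8
t=3: input=0 -> V=7
t=4: input=4 -> V=0 FIRE
t=5: input=5 -> V=0 FIRE
t=6: input=0 -> V=0
t=7: input=0 -> V=0
t=8: input=2 -> V=8
t=9: input=3 -> V=0 FIRE
t=10: input=5 -> V=0 FIRE
t=11: input=0 -> V=0
t=12: input=2 -> V=8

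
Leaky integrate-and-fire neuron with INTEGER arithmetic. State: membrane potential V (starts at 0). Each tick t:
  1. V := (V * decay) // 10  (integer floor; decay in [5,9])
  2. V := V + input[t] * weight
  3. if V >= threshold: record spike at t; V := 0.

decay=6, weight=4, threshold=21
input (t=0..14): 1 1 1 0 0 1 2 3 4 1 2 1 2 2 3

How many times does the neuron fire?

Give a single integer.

t=0: input=1 -> V=4
t=1: input=1 -> V=6
t=2: input=1 -> V=7
t=3: input=0 -> V=4
t=4: input=0 -> V=2
t=5: input=1 -> V=5
t=6: input=2 -> V=11
t=7: input=3 -> V=18
t=8: input=4 -> V=0 FIRE
t=9: input=1 -> V=4
t=10: input=2 -> V=10
t=11: input=1 -> V=10
t=12: input=2 -> V=14
t=13: input=2 -> V=16
t=14: input=3 -> V=0 FIRE

Answer: 2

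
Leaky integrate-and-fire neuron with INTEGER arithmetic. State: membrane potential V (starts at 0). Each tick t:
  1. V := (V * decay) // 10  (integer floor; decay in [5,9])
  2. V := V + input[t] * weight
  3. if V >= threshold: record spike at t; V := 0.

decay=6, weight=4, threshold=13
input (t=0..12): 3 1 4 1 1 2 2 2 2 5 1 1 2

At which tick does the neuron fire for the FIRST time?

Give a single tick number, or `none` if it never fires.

Answer: 2

Derivation:
t=0: input=3 -> V=12
t=1: input=1 -> V=11
t=2: input=4 -> V=0 FIRE
t=3: input=1 -> V=4
t=4: input=1 -> V=6
t=5: input=2 -> V=11
t=6: input=2 -> V=0 FIRE
t=7: input=2 -> V=8
t=8: input=2 -> V=12
t=9: input=5 -> V=0 FIRE
t=10: input=1 -> V=4
t=11: input=1 -> V=6
t=12: input=2 -> V=11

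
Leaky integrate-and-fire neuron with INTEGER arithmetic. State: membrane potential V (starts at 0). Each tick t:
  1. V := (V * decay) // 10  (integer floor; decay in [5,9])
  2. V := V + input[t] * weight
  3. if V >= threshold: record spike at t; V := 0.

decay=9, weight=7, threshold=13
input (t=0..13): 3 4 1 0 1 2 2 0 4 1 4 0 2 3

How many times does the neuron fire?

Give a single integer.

t=0: input=3 -> V=0 FIRE
t=1: input=4 -> V=0 FIRE
t=2: input=1 -> V=7
t=3: input=0 -> V=6
t=4: input=1 -> V=12
t=5: input=2 -> V=0 FIRE
t=6: input=2 -> V=0 FIRE
t=7: input=0 -> V=0
t=8: input=4 -> V=0 FIRE
t=9: input=1 -> V=7
t=10: input=4 -> V=0 FIRE
t=11: input=0 -> V=0
t=12: input=2 -> V=0 FIRE
t=13: input=3 -> V=0 FIRE

Answer: 8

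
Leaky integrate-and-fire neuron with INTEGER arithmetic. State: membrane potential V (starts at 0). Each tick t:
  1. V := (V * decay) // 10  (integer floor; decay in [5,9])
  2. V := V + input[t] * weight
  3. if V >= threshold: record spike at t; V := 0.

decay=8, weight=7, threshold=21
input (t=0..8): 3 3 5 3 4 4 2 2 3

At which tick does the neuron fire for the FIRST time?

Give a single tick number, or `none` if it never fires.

Answer: 0

Derivation:
t=0: input=3 -> V=0 FIRE
t=1: input=3 -> V=0 FIRE
t=2: input=5 -> V=0 FIRE
t=3: input=3 -> V=0 FIRE
t=4: input=4 -> V=0 FIRE
t=5: input=4 -> V=0 FIRE
t=6: input=2 -> V=14
t=7: input=2 -> V=0 FIRE
t=8: input=3 -> V=0 FIRE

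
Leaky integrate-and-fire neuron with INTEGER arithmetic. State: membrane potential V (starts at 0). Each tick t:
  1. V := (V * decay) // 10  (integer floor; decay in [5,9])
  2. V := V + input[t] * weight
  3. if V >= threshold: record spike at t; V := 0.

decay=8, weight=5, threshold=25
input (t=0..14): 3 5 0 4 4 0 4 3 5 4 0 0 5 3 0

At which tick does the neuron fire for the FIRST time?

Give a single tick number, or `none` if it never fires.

Answer: 1

Derivation:
t=0: input=3 -> V=15
t=1: input=5 -> V=0 FIRE
t=2: input=0 -> V=0
t=3: input=4 -> V=20
t=4: input=4 -> V=0 FIRE
t=5: input=0 -> V=0
t=6: input=4 -> V=20
t=7: input=3 -> V=0 FIRE
t=8: input=5 -> V=0 FIRE
t=9: input=4 -> V=20
t=10: input=0 -> V=16
t=11: input=0 -> V=12
t=12: input=5 -> V=0 FIRE
t=13: input=3 -> V=15
t=14: input=0 -> V=12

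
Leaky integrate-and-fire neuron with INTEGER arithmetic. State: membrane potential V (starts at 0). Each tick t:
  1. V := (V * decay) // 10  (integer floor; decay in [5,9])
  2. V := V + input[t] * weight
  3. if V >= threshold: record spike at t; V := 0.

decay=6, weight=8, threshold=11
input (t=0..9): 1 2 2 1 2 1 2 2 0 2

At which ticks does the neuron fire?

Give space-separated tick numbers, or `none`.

t=0: input=1 -> V=8
t=1: input=2 -> V=0 FIRE
t=2: input=2 -> V=0 FIRE
t=3: input=1 -> V=8
t=4: input=2 -> V=0 FIRE
t=5: input=1 -> V=8
t=6: input=2 -> V=0 FIRE
t=7: input=2 -> V=0 FIRE
t=8: input=0 -> V=0
t=9: input=2 -> V=0 FIRE

Answer: 1 2 4 6 7 9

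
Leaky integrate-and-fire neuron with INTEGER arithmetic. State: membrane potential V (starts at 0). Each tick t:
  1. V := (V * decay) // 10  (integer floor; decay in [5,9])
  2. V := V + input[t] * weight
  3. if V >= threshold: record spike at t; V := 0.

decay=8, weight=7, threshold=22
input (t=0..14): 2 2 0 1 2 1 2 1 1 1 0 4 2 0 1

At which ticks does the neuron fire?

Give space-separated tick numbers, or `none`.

t=0: input=2 -> V=14
t=1: input=2 -> V=0 FIRE
t=2: input=0 -> V=0
t=3: input=1 -> V=7
t=4: input=2 -> V=19
t=5: input=1 -> V=0 FIRE
t=6: input=2 -> V=14
t=7: input=1 -> V=18
t=8: input=1 -> V=21
t=9: input=1 -> V=0 FIRE
t=10: input=0 -> V=0
t=11: input=4 -> V=0 FIRE
t=12: input=2 -> V=14
t=13: input=0 -> V=11
t=14: input=1 -> V=15

Answer: 1 5 9 11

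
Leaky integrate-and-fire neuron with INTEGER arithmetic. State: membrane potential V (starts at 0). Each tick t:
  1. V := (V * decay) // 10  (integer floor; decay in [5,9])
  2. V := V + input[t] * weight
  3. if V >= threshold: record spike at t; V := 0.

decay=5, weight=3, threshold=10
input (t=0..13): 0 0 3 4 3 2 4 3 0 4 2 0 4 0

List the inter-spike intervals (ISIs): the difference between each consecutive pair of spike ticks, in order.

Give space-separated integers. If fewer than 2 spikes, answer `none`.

t=0: input=0 -> V=0
t=1: input=0 -> V=0
t=2: input=3 -> V=9
t=3: input=4 -> V=0 FIRE
t=4: input=3 -> V=9
t=5: input=2 -> V=0 FIRE
t=6: input=4 -> V=0 FIRE
t=7: input=3 -> V=9
t=8: input=0 -> V=4
t=9: input=4 -> V=0 FIRE
t=10: input=2 -> V=6
t=11: input=0 -> V=3
t=12: input=4 -> V=0 FIRE
t=13: input=0 -> V=0

Answer: 2 1 3 3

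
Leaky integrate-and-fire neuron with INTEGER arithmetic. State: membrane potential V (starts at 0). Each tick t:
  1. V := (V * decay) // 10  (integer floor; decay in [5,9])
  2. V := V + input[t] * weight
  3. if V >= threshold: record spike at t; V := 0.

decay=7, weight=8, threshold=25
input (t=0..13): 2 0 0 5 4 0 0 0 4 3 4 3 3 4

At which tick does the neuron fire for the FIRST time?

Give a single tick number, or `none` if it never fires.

t=0: input=2 -> V=16
t=1: input=0 -> V=11
t=2: input=0 -> V=7
t=3: input=5 -> V=0 FIRE
t=4: input=4 -> V=0 FIRE
t=5: input=0 -> V=0
t=6: input=0 -> V=0
t=7: input=0 -> V=0
t=8: input=4 -> V=0 FIRE
t=9: input=3 -> V=24
t=10: input=4 -> V=0 FIRE
t=11: input=3 -> V=24
t=12: input=3 -> V=0 FIRE
t=13: input=4 -> V=0 FIRE

Answer: 3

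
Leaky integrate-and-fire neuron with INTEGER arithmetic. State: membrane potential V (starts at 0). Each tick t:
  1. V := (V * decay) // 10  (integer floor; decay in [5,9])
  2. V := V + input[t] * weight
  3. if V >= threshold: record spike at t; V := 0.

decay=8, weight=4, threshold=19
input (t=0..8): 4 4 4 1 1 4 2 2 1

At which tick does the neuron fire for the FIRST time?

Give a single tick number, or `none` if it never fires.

Answer: 1

Derivation:
t=0: input=4 -> V=16
t=1: input=4 -> V=0 FIRE
t=2: input=4 -> V=16
t=3: input=1 -> V=16
t=4: input=1 -> V=16
t=5: input=4 -> V=0 FIRE
t=6: input=2 -> V=8
t=7: input=2 -> V=14
t=8: input=1 -> V=15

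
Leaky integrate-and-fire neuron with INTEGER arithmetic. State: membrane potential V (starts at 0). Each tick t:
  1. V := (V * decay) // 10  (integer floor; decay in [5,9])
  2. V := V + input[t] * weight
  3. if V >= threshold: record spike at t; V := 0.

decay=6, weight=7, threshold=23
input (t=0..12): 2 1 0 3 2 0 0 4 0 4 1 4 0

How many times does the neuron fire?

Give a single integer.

Answer: 4

Derivation:
t=0: input=2 -> V=14
t=1: input=1 -> V=15
t=2: input=0 -> V=9
t=3: input=3 -> V=0 FIRE
t=4: input=2 -> V=14
t=5: input=0 -> V=8
t=6: input=0 -> V=4
t=7: input=4 -> V=0 FIRE
t=8: input=0 -> V=0
t=9: input=4 -> V=0 FIRE
t=10: input=1 -> V=7
t=11: input=4 -> V=0 FIRE
t=12: input=0 -> V=0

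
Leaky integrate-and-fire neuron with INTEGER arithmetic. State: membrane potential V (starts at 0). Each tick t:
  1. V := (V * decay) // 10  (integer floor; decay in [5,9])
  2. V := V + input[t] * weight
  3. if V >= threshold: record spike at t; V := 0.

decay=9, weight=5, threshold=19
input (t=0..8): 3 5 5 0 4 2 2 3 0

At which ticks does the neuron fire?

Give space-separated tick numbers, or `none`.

Answer: 1 2 4 6

Derivation:
t=0: input=3 -> V=15
t=1: input=5 -> V=0 FIRE
t=2: input=5 -> V=0 FIRE
t=3: input=0 -> V=0
t=4: input=4 -> V=0 FIRE
t=5: input=2 -> V=10
t=6: input=2 -> V=0 FIRE
t=7: input=3 -> V=15
t=8: input=0 -> V=13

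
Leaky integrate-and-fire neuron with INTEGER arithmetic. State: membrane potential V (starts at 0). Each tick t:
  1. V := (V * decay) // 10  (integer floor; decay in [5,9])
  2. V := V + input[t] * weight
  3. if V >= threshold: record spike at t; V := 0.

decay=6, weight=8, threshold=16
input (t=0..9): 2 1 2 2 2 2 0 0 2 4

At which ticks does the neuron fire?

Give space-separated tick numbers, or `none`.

t=0: input=2 -> V=0 FIRE
t=1: input=1 -> V=8
t=2: input=2 -> V=0 FIRE
t=3: input=2 -> V=0 FIRE
t=4: input=2 -> V=0 FIRE
t=5: input=2 -> V=0 FIRE
t=6: input=0 -> V=0
t=7: input=0 -> V=0
t=8: input=2 -> V=0 FIRE
t=9: input=4 -> V=0 FIRE

Answer: 0 2 3 4 5 8 9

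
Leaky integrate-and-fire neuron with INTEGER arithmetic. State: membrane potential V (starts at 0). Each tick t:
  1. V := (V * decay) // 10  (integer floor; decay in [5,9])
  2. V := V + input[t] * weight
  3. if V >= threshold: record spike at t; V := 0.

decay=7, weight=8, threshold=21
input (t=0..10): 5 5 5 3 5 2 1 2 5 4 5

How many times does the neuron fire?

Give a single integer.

t=0: input=5 -> V=0 FIRE
t=1: input=5 -> V=0 FIRE
t=2: input=5 -> V=0 FIRE
t=3: input=3 -> V=0 FIRE
t=4: input=5 -> V=0 FIRE
t=5: input=2 -> V=16
t=6: input=1 -> V=19
t=7: input=2 -> V=0 FIRE
t=8: input=5 -> V=0 FIRE
t=9: input=4 -> V=0 FIRE
t=10: input=5 -> V=0 FIRE

Answer: 9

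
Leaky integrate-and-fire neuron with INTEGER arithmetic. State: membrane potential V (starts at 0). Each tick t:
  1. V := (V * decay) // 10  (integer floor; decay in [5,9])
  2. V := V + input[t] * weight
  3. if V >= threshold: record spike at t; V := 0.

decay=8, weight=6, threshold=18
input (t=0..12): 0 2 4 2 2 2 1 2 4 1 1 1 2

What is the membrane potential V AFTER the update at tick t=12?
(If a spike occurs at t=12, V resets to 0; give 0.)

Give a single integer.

t=0: input=0 -> V=0
t=1: input=2 -> V=12
t=2: input=4 -> V=0 FIRE
t=3: input=2 -> V=12
t=4: input=2 -> V=0 FIRE
t=5: input=2 -> V=12
t=6: input=1 -> V=15
t=7: input=2 -> V=0 FIRE
t=8: input=4 -> V=0 FIRE
t=9: input=1 -> V=6
t=10: input=1 -> V=10
t=11: input=1 -> V=14
t=12: input=2 -> V=0 FIRE

Answer: 0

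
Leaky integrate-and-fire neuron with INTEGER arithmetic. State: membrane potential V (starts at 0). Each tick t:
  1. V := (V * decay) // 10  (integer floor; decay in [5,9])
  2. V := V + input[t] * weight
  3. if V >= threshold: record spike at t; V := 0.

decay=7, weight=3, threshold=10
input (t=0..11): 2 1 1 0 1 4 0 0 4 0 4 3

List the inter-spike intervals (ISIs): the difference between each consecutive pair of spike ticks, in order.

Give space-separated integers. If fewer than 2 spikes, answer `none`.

Answer: 3 2

Derivation:
t=0: input=2 -> V=6
t=1: input=1 -> V=7
t=2: input=1 -> V=7
t=3: input=0 -> V=4
t=4: input=1 -> V=5
t=5: input=4 -> V=0 FIRE
t=6: input=0 -> V=0
t=7: input=0 -> V=0
t=8: input=4 -> V=0 FIRE
t=9: input=0 -> V=0
t=10: input=4 -> V=0 FIRE
t=11: input=3 -> V=9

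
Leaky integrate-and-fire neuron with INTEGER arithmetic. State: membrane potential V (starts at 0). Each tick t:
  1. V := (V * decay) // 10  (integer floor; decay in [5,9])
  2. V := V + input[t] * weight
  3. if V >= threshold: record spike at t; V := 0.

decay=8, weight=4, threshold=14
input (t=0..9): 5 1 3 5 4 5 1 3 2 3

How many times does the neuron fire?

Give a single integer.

t=0: input=5 -> V=0 FIRE
t=1: input=1 -> V=4
t=2: input=3 -> V=0 FIRE
t=3: input=5 -> V=0 FIRE
t=4: input=4 -> V=0 FIRE
t=5: input=5 -> V=0 FIRE
t=6: input=1 -> V=4
t=7: input=3 -> V=0 FIRE
t=8: input=2 -> V=8
t=9: input=3 -> V=0 FIRE

Answer: 7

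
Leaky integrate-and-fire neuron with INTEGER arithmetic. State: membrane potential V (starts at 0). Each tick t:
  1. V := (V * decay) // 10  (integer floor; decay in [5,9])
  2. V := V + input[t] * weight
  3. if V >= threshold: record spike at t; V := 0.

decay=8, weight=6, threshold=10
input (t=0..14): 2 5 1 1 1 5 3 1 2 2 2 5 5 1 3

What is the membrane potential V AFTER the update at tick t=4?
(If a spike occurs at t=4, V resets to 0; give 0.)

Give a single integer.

Answer: 6

Derivation:
t=0: input=2 -> V=0 FIRE
t=1: input=5 -> V=0 FIRE
t=2: input=1 -> V=6
t=3: input=1 -> V=0 FIRE
t=4: input=1 -> V=6
t=5: input=5 -> V=0 FIRE
t=6: input=3 -> V=0 FIRE
t=7: input=1 -> V=6
t=8: input=2 -> V=0 FIRE
t=9: input=2 -> V=0 FIRE
t=10: input=2 -> V=0 FIRE
t=11: input=5 -> V=0 FIRE
t=12: input=5 -> V=0 FIRE
t=13: input=1 -> V=6
t=14: input=3 -> V=0 FIRE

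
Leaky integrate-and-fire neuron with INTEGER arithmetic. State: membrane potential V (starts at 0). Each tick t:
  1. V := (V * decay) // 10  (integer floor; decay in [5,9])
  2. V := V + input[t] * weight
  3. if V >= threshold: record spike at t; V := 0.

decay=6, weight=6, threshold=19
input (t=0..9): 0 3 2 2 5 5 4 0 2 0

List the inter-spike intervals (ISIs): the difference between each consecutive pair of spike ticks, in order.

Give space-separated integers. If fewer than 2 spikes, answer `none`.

t=0: input=0 -> V=0
t=1: input=3 -> V=18
t=2: input=2 -> V=0 FIRE
t=3: input=2 -> V=12
t=4: input=5 -> V=0 FIRE
t=5: input=5 -> V=0 FIRE
t=6: input=4 -> V=0 FIRE
t=7: input=0 -> V=0
t=8: input=2 -> V=12
t=9: input=0 -> V=7

Answer: 2 1 1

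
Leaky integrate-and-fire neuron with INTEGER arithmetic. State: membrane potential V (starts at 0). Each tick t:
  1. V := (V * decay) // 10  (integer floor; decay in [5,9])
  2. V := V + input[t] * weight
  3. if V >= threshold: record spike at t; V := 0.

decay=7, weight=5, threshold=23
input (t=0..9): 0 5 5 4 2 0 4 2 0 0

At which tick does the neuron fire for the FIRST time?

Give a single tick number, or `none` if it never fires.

t=0: input=0 -> V=0
t=1: input=5 -> V=0 FIRE
t=2: input=5 -> V=0 FIRE
t=3: input=4 -> V=20
t=4: input=2 -> V=0 FIRE
t=5: input=0 -> V=0
t=6: input=4 -> V=20
t=7: input=2 -> V=0 FIRE
t=8: input=0 -> V=0
t=9: input=0 -> V=0

Answer: 1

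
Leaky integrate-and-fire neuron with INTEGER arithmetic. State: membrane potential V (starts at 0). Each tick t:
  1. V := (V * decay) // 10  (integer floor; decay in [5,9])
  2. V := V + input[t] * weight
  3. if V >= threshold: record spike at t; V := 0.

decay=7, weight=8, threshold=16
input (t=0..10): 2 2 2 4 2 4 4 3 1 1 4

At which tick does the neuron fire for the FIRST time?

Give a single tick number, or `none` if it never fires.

t=0: input=2 -> V=0 FIRE
t=1: input=2 -> V=0 FIRE
t=2: input=2 -> V=0 FIRE
t=3: input=4 -> V=0 FIRE
t=4: input=2 -> V=0 FIRE
t=5: input=4 -> V=0 FIRE
t=6: input=4 -> V=0 FIRE
t=7: input=3 -> V=0 FIRE
t=8: input=1 -> V=8
t=9: input=1 -> V=13
t=10: input=4 -> V=0 FIRE

Answer: 0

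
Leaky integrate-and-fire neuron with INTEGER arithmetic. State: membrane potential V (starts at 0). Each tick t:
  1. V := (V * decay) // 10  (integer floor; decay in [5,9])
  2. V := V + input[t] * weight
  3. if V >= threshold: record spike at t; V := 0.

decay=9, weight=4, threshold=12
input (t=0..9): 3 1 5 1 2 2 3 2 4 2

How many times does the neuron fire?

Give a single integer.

Answer: 5

Derivation:
t=0: input=3 -> V=0 FIRE
t=1: input=1 -> V=4
t=2: input=5 -> V=0 FIRE
t=3: input=1 -> V=4
t=4: input=2 -> V=11
t=5: input=2 -> V=0 FIRE
t=6: input=3 -> V=0 FIRE
t=7: input=2 -> V=8
t=8: input=4 -> V=0 FIRE
t=9: input=2 -> V=8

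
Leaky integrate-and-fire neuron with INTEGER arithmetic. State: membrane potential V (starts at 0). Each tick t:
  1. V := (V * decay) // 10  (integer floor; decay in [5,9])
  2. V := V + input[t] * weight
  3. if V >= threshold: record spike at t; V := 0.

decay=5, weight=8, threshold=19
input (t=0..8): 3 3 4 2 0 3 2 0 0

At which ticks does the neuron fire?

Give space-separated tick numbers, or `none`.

t=0: input=3 -> V=0 FIRE
t=1: input=3 -> V=0 FIRE
t=2: input=4 -> V=0 FIRE
t=3: input=2 -> V=16
t=4: input=0 -> V=8
t=5: input=3 -> V=0 FIRE
t=6: input=2 -> V=16
t=7: input=0 -> V=8
t=8: input=0 -> V=4

Answer: 0 1 2 5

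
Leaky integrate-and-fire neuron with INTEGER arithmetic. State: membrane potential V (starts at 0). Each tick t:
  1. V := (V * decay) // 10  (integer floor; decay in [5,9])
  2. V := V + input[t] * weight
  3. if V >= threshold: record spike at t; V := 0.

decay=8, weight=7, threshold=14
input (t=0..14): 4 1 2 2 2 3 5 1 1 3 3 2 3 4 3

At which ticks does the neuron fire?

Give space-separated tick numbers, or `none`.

Answer: 0 2 3 4 5 6 9 10 11 12 13 14

Derivation:
t=0: input=4 -> V=0 FIRE
t=1: input=1 -> V=7
t=2: input=2 -> V=0 FIRE
t=3: input=2 -> V=0 FIRE
t=4: input=2 -> V=0 FIRE
t=5: input=3 -> V=0 FIRE
t=6: input=5 -> V=0 FIRE
t=7: input=1 -> V=7
t=8: input=1 -> V=12
t=9: input=3 -> V=0 FIRE
t=10: input=3 -> V=0 FIRE
t=11: input=2 -> V=0 FIRE
t=12: input=3 -> V=0 FIRE
t=13: input=4 -> V=0 FIRE
t=14: input=3 -> V=0 FIRE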